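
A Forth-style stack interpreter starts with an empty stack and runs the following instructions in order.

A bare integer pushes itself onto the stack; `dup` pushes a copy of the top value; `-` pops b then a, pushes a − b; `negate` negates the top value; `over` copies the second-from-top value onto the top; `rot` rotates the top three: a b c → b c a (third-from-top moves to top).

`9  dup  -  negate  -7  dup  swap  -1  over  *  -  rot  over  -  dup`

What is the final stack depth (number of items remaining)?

9      -> [9]
dup    -> [9, 9]
-      -> [0]
negate -> [0]
-7     -> [0, -7]
dup    -> [0, -7, -7]
swap   -> [0, -7, -7]
-1     -> [0, -7, -7, -1]
over   -> [0, -7, -7, -1, -7]
*      -> [0, -7, -7, 7]
-      -> [0, -7, -14]
rot    -> [-7, -14, 0]
over   -> [-7, -14, 0, -14]
-      -> [-7, -14, 14]
dup    -> [-7, -14, 14, 14]

4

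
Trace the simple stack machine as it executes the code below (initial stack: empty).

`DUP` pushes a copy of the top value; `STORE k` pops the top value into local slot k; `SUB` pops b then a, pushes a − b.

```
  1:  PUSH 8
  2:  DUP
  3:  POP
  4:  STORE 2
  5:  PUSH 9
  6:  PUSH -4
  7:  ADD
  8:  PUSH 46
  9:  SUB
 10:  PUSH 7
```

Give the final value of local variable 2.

PUSH 8   [8]
DUP      [8, 8]
POP      [8]
STORE 2  []
PUSH 9   [9]
PUSH -4  [9, -4]
ADD      [5]
PUSH 46  [5, 46]
SUB      [-41]
PUSH 7   [-41, 7]

8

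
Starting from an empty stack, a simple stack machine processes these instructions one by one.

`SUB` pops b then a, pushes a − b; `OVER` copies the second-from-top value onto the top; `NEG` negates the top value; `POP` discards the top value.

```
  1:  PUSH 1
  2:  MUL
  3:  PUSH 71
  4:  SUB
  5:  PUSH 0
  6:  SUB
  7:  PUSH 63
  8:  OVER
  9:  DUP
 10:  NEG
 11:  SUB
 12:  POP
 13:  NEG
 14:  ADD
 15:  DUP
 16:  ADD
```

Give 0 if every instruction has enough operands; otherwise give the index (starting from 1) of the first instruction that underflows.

PUSH 1 : 1
MUL  — needs 2 operands, stack has 1 → underflow

2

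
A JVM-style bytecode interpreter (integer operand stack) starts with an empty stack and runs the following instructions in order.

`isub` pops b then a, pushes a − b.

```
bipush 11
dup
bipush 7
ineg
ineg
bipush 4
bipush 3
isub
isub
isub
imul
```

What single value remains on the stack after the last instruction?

bipush 11 : [11]
dup       : [11, 11]
bipush 7  : [11, 11, 7]
ineg      : [11, 11, -7]
ineg      : [11, 11, 7]
bipush 4  : [11, 11, 7, 4]
bipush 3  : [11, 11, 7, 4, 3]
isub      : [11, 11, 7, 1]
isub      : [11, 11, 6]
isub      : [11, 5]
imul      : [55]

55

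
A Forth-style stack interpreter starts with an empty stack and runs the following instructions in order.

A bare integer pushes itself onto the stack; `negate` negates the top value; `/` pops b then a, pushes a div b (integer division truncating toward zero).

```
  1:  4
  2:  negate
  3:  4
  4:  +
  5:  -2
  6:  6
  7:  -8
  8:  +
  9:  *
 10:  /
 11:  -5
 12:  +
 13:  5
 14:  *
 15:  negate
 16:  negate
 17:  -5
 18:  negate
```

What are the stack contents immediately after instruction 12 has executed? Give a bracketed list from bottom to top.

4       [4]
negate  [-4]
4       [-4, 4]
+       [0]
-2      [0, -2]
6       [0, -2, 6]
-8      [0, -2, 6, -8]
+       [0, -2, -2]
*       [0, 4]
/       [0]
-5      [0, -5]
+       [-5]

[-5]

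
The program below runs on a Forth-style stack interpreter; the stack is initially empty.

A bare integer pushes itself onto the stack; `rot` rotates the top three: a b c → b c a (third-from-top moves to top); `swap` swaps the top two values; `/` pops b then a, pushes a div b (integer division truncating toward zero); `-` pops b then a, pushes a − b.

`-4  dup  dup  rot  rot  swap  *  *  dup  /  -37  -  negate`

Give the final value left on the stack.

-38

-4      [-4]
dup     [-4, -4]
dup     [-4, -4, -4]
rot     [-4, -4, -4]
rot     [-4, -4, -4]
swap    [-4, -4, -4]
*       [-4, 16]
*       [-64]
dup     [-64, -64]
/       [1]
-37     [1, -37]
-       [38]
negate  [-38]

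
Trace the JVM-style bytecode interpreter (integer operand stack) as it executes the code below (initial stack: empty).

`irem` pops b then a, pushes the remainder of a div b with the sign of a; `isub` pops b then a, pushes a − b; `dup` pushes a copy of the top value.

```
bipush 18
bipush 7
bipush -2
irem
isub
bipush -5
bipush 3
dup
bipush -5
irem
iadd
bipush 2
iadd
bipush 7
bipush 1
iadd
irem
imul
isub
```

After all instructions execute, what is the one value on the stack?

bipush 18  [18]
bipush 7   [18, 7]
bipush -2  [18, 7, -2]
irem       [18, 1]
isub       [17]
bipush -5  [17, -5]
bipush 3   [17, -5, 3]
dup        [17, -5, 3, 3]
bipush -5  [17, -5, 3, 3, -5]
irem       [17, -5, 3, 3]
iadd       [17, -5, 6]
bipush 2   [17, -5, 6, 2]
iadd       [17, -5, 8]
bipush 7   [17, -5, 8, 7]
bipush 1   [17, -5, 8, 7, 1]
iadd       [17, -5, 8, 8]
irem       [17, -5, 0]
imul       [17, 0]
isub       [17]

17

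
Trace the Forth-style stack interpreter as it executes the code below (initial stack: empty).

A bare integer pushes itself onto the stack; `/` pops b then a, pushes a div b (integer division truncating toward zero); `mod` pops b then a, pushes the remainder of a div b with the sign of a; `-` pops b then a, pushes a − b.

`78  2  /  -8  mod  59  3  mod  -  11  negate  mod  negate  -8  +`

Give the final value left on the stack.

-13

78     -> [78]
2      -> [78, 2]
/      -> [39]
-8     -> [39, -8]
mod    -> [7]
59     -> [7, 59]
3      -> [7, 59, 3]
mod    -> [7, 2]
-      -> [5]
11     -> [5, 11]
negate -> [5, -11]
mod    -> [5]
negate -> [-5]
-8     -> [-5, -8]
+      -> [-13]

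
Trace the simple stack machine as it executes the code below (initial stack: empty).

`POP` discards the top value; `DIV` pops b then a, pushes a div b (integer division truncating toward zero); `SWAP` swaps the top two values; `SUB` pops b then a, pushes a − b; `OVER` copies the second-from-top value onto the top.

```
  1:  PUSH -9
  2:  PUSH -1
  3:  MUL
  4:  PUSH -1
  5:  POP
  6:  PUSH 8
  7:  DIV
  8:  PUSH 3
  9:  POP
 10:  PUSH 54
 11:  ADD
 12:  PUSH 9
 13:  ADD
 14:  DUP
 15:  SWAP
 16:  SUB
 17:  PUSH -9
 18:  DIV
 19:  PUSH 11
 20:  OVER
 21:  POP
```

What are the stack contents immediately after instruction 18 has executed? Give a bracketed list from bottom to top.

[0]

PUSH -9  -9
PUSH -1  -9 -1
MUL      9
PUSH -1  9 -1
POP      9
PUSH 8   9 8
DIV      1
PUSH 3   1 3
POP      1
PUSH 54  1 54
ADD      55
PUSH 9   55 9
ADD      64
DUP      64 64
SWAP     64 64
SUB      0
PUSH -9  0 -9
DIV      0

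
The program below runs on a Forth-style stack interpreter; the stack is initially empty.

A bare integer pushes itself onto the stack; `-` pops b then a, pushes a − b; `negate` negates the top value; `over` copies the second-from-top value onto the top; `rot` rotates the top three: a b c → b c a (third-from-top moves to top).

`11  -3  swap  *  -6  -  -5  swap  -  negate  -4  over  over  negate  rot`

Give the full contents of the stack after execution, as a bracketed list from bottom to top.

11      [11]
-3      [11, -3]
swap    [-3, 11]
*       [-33]
-6      [-33, -6]
-       [-27]
-5      [-27, -5]
swap    [-5, -27]
-       [22]
negate  [-22]
-4      [-22, -4]
over    [-22, -4, -22]
over    [-22, -4, -22, -4]
negate  [-22, -4, -22, 4]
rot     [-22, -22, 4, -4]

[-22, -22, 4, -4]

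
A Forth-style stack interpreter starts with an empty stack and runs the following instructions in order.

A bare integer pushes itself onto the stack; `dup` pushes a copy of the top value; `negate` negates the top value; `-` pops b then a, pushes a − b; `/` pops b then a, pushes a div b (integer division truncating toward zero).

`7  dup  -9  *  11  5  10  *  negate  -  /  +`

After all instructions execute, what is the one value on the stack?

6

7      -> [7]
dup    -> [7, 7]
-9     -> [7, 7, -9]
*      -> [7, -63]
11     -> [7, -63, 11]
5      -> [7, -63, 11, 5]
10     -> [7, -63, 11, 5, 10]
*      -> [7, -63, 11, 50]
negate -> [7, -63, 11, -50]
-      -> [7, -63, 61]
/      -> [7, -1]
+      -> [6]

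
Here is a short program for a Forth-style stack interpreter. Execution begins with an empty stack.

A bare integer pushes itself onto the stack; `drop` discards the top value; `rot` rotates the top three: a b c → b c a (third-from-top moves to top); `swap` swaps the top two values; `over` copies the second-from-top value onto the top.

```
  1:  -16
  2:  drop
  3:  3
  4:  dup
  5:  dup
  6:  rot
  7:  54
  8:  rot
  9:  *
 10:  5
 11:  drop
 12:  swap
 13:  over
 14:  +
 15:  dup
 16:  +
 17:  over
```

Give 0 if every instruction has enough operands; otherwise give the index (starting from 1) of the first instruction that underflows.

0

-16  -> [-16]
drop -> []
3    -> [3]
dup  -> [3, 3]
dup  -> [3, 3, 3]
rot  -> [3, 3, 3]
54   -> [3, 3, 3, 54]
rot  -> [3, 3, 54, 3]
*    -> [3, 3, 162]
5    -> [3, 3, 162, 5]
drop -> [3, 3, 162]
swap -> [3, 162, 3]
over -> [3, 162, 3, 162]
+    -> [3, 162, 165]
dup  -> [3, 162, 165, 165]
+    -> [3, 162, 330]
over -> [3, 162, 330, 162]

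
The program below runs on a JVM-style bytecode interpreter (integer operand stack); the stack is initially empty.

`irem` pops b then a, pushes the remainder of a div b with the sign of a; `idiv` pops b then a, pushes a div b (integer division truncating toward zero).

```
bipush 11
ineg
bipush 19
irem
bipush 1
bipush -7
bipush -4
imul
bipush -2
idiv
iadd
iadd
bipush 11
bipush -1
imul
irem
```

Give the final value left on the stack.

-2

bipush 11 -> 11
ineg      -> -11
bipush 19 -> -11 19
irem      -> -11
bipush 1  -> -11 1
bipush -7 -> -11 1 -7
bipush -4 -> -11 1 -7 -4
imul      -> -11 1 28
bipush -2 -> -11 1 28 -2
idiv      -> -11 1 -14
iadd      -> -11 -13
iadd      -> -24
bipush 11 -> -24 11
bipush -1 -> -24 11 -1
imul      -> -24 -11
irem      -> -2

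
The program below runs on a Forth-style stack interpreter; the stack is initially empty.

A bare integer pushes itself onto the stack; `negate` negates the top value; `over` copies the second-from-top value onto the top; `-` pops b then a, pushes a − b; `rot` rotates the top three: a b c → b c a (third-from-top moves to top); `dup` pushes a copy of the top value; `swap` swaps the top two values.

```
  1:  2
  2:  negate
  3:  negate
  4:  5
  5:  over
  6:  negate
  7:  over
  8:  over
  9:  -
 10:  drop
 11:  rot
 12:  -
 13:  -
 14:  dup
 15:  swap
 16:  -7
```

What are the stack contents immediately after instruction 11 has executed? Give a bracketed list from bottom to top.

[5, -2, 2]

2      → 2
negate → -2
negate → 2
5      → 2 5
over   → 2 5 2
negate → 2 5 -2
over   → 2 5 -2 5
over   → 2 5 -2 5 -2
-      → 2 5 -2 7
drop   → 2 5 -2
rot    → 5 -2 2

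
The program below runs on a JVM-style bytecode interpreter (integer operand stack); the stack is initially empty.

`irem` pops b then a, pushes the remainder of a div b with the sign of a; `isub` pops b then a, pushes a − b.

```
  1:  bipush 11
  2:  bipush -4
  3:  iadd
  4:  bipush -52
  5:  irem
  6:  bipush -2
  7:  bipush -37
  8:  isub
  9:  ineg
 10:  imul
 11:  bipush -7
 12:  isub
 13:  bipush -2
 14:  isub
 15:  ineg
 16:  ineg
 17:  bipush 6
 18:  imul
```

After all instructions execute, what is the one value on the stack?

bipush 11  : 11
bipush -4  : 11 -4
iadd       : 7
bipush -52 : 7 -52
irem       : 7
bipush -2  : 7 -2
bipush -37 : 7 -2 -37
isub       : 7 35
ineg       : 7 -35
imul       : -245
bipush -7  : -245 -7
isub       : -238
bipush -2  : -238 -2
isub       : -236
ineg       : 236
ineg       : -236
bipush 6   : -236 6
imul       : -1416

-1416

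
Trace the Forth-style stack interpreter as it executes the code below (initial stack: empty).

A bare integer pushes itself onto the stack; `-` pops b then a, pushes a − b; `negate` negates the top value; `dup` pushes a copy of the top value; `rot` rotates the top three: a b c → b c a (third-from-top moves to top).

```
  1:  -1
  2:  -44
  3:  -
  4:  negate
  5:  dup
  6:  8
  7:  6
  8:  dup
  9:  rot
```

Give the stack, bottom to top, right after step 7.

-1     : -1
-44    : -1 -44
-      : 43
negate : -43
dup    : -43 -43
8      : -43 -43 8
6      : -43 -43 8 6

[-43, -43, 8, 6]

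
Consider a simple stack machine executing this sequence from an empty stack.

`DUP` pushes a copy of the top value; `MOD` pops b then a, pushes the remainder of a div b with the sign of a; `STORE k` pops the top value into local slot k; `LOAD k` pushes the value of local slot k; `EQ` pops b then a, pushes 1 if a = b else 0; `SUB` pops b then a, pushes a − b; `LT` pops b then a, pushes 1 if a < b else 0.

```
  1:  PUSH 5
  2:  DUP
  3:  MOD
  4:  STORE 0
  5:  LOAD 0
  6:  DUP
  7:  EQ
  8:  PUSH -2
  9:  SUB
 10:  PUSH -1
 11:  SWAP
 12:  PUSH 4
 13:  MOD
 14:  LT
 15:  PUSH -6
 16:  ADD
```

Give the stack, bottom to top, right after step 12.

[-1, 3, 4]

PUSH 5  -> [5]
DUP     -> [5, 5]
MOD     -> [0]
STORE 0 -> []
LOAD 0  -> [0]
DUP     -> [0, 0]
EQ      -> [1]
PUSH -2 -> [1, -2]
SUB     -> [3]
PUSH -1 -> [3, -1]
SWAP    -> [-1, 3]
PUSH 4  -> [-1, 3, 4]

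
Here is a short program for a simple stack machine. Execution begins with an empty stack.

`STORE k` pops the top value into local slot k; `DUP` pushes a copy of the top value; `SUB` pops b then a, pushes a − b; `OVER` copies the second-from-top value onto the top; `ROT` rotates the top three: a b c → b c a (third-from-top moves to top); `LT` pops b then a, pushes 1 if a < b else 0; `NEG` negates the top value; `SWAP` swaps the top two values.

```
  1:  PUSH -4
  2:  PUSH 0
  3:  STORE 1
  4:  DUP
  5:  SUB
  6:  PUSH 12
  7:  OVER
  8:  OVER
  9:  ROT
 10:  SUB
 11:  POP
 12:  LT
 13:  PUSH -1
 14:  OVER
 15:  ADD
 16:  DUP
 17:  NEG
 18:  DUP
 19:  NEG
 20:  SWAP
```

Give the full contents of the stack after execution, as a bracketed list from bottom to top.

PUSH -4 -> -4
PUSH 0  -> -4 0
STORE 1 -> -4
DUP     -> -4 -4
SUB     -> 0
PUSH 12 -> 0 12
OVER    -> 0 12 0
OVER    -> 0 12 0 12
ROT     -> 0 0 12 12
SUB     -> 0 0 0
POP     -> 0 0
LT      -> 0
PUSH -1 -> 0 -1
OVER    -> 0 -1 0
ADD     -> 0 -1
DUP     -> 0 -1 -1
NEG     -> 0 -1 1
DUP     -> 0 -1 1 1
NEG     -> 0 -1 1 -1
SWAP    -> 0 -1 -1 1

[0, -1, -1, 1]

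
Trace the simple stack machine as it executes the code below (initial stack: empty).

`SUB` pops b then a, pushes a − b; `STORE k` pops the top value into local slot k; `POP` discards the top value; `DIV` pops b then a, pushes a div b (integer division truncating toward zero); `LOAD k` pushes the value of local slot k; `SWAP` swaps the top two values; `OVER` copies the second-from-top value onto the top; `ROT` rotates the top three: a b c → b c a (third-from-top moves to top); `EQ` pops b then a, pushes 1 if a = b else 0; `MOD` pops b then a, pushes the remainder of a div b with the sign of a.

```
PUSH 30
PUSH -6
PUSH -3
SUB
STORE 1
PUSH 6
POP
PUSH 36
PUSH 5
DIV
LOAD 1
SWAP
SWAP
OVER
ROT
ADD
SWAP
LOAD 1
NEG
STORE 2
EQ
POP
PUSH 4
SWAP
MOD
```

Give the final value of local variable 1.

-3

PUSH 30 → 30
PUSH -6 → 30 -6
PUSH -3 → 30 -6 -3
SUB     → 30 -3
STORE 1 → 30
PUSH 6  → 30 6
POP     → 30
PUSH 36 → 30 36
PUSH 5  → 30 36 5
DIV     → 30 7
LOAD 1  → 30 7 -3
SWAP    → 30 -3 7
SWAP    → 30 7 -3
OVER    → 30 7 -3 7
ROT     → 30 -3 7 7
ADD     → 30 -3 14
SWAP    → 30 14 -3
LOAD 1  → 30 14 -3 -3
NEG     → 30 14 -3 3
STORE 2 → 30 14 -3
EQ      → 30 0
POP     → 30
PUSH 4  → 30 4
SWAP    → 4 30
MOD     → 4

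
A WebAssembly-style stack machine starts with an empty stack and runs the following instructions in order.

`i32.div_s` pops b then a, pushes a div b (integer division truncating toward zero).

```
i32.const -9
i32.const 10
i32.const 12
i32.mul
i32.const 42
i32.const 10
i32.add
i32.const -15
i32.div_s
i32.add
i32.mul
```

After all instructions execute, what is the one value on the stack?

i32.const -9  : [-9]
i32.const 10  : [-9, 10]
i32.const 12  : [-9, 10, 12]
i32.mul       : [-9, 120]
i32.const 42  : [-9, 120, 42]
i32.const 10  : [-9, 120, 42, 10]
i32.add       : [-9, 120, 52]
i32.const -15 : [-9, 120, 52, -15]
i32.div_s     : [-9, 120, -3]
i32.add       : [-9, 117]
i32.mul       : [-1053]

-1053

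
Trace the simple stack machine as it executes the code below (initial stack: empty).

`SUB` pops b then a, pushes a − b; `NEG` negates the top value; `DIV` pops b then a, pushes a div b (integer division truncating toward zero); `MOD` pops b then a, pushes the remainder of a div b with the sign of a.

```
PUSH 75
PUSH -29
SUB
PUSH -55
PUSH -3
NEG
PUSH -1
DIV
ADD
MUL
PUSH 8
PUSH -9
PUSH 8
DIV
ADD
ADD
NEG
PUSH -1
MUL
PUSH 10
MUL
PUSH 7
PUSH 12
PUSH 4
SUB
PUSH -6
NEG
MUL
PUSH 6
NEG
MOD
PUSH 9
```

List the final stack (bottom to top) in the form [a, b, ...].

PUSH 75  → [75]
PUSH -29 → [75, -29]
SUB      → [104]
PUSH -55 → [104, -55]
PUSH -3  → [104, -55, -3]
NEG      → [104, -55, 3]
PUSH -1  → [104, -55, 3, -1]
DIV      → [104, -55, -3]
ADD      → [104, -58]
MUL      → [-6032]
PUSH 8   → [-6032, 8]
PUSH -9  → [-6032, 8, -9]
PUSH 8   → [-6032, 8, -9, 8]
DIV      → [-6032, 8, -1]
ADD      → [-6032, 7]
ADD      → [-6025]
NEG      → [6025]
PUSH -1  → [6025, -1]
MUL      → [-6025]
PUSH 10  → [-6025, 10]
MUL      → [-60250]
PUSH 7   → [-60250, 7]
PUSH 12  → [-60250, 7, 12]
PUSH 4   → [-60250, 7, 12, 4]
SUB      → [-60250, 7, 8]
PUSH -6  → [-60250, 7, 8, -6]
NEG      → [-60250, 7, 8, 6]
MUL      → [-60250, 7, 48]
PUSH 6   → [-60250, 7, 48, 6]
NEG      → [-60250, 7, 48, -6]
MOD      → [-60250, 7, 0]
PUSH 9   → [-60250, 7, 0, 9]

[-60250, 7, 0, 9]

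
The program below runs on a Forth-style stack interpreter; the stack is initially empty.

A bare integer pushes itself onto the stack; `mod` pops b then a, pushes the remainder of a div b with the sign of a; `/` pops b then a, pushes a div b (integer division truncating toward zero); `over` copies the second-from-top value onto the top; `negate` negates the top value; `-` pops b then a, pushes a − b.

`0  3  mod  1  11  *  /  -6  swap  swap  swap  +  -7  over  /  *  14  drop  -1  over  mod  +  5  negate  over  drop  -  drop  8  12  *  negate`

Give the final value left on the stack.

0      -> [0]
3      -> [0, 3]
mod    -> [0]
1      -> [0, 1]
11     -> [0, 1, 11]
*      -> [0, 11]
/      -> [0]
-6     -> [0, -6]
swap   -> [-6, 0]
swap   -> [0, -6]
swap   -> [-6, 0]
+      -> [-6]
-7     -> [-6, -7]
over   -> [-6, -7, -6]
/      -> [-6, 1]
*      -> [-6]
14     -> [-6, 14]
drop   -> [-6]
-1     -> [-6, -1]
over   -> [-6, -1, -6]
mod    -> [-6, -1]
+      -> [-7]
5      -> [-7, 5]
negate -> [-7, -5]
over   -> [-7, -5, -7]
drop   -> [-7, -5]
-      -> [-2]
drop   -> []
8      -> [8]
12     -> [8, 12]
*      -> [96]
negate -> [-96]

-96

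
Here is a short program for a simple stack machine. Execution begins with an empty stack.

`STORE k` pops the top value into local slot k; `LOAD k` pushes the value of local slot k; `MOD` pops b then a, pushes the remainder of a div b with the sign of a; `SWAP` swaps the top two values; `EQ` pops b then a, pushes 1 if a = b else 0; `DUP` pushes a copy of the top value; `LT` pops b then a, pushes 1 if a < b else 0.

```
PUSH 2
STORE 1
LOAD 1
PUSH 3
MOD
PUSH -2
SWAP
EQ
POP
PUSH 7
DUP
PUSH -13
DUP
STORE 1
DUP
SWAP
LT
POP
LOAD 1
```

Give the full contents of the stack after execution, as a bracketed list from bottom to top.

PUSH 2   → 2
STORE 1  → (empty)
LOAD 1   → 2
PUSH 3   → 2 3
MOD      → 2
PUSH -2  → 2 -2
SWAP     → -2 2
EQ       → 0
POP      → (empty)
PUSH 7   → 7
DUP      → 7 7
PUSH -13 → 7 7 -13
DUP      → 7 7 -13 -13
STORE 1  → 7 7 -13
DUP      → 7 7 -13 -13
SWAP     → 7 7 -13 -13
LT       → 7 7 0
POP      → 7 7
LOAD 1   → 7 7 -13

[7, 7, -13]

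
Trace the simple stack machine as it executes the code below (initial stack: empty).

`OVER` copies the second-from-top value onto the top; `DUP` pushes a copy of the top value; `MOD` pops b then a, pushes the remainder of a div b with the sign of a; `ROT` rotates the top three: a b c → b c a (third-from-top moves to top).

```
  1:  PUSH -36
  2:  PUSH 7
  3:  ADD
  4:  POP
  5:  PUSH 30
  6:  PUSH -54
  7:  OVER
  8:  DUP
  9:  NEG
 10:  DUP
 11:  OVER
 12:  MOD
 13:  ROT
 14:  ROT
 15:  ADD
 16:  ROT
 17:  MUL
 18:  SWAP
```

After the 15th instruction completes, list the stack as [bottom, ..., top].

PUSH -36 -> -36
PUSH 7   -> -36 7
ADD      -> -29
POP      -> (empty)
PUSH 30  -> 30
PUSH -54 -> 30 -54
OVER     -> 30 -54 30
DUP      -> 30 -54 30 30
NEG      -> 30 -54 30 -30
DUP      -> 30 -54 30 -30 -30
OVER     -> 30 -54 30 -30 -30 -30
MOD      -> 30 -54 30 -30 0
ROT      -> 30 -54 -30 0 30
ROT      -> 30 -54 0 30 -30
ADD      -> 30 -54 0 0

[30, -54, 0, 0]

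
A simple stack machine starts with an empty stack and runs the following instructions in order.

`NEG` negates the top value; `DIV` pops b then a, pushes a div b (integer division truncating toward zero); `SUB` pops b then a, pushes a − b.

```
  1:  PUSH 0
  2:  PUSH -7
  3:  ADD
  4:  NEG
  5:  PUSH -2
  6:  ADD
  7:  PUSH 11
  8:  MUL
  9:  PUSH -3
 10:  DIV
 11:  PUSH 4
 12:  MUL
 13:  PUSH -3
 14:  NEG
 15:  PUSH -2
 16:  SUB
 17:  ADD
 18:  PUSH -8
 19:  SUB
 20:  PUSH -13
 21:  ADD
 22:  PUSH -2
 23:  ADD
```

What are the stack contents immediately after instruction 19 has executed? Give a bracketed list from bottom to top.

PUSH 0   0
PUSH -7  0 -7
ADD      -7
NEG      7
PUSH -2  7 -2
ADD      5
PUSH 11  5 11
MUL      55
PUSH -3  55 -3
DIV      -18
PUSH 4   -18 4
MUL      -72
PUSH -3  -72 -3
NEG      -72 3
PUSH -2  -72 3 -2
SUB      -72 5
ADD      -67
PUSH -8  -67 -8
SUB      -59

[-59]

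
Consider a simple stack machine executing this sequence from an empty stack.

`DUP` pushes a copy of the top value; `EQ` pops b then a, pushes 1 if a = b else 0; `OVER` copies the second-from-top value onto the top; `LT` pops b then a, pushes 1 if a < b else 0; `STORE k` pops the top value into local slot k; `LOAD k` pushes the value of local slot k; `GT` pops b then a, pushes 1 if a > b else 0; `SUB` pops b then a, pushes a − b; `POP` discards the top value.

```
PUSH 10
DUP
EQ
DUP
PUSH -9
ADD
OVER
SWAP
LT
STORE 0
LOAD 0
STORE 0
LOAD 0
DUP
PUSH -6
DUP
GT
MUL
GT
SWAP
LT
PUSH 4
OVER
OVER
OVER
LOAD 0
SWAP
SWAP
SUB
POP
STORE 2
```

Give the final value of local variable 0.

0

PUSH 10  10
DUP      10 10
EQ       1
DUP      1 1
PUSH -9  1 1 -9
ADD      1 -8
OVER     1 -8 1
SWAP     1 1 -8
LT       1 0
STORE 0  1
LOAD 0   1 0
STORE 0  1
LOAD 0   1 0
DUP      1 0 0
PUSH -6  1 0 0 -6
DUP      1 0 0 -6 -6
GT       1 0 0 0
MUL      1 0 0
GT       1 0
SWAP     0 1
LT       1
PUSH 4   1 4
OVER     1 4 1
OVER     1 4 1 4
OVER     1 4 1 4 1
LOAD 0   1 4 1 4 1 0
SWAP     1 4 1 4 0 1
SWAP     1 4 1 4 1 0
SUB      1 4 1 4 1
POP      1 4 1 4
STORE 2  1 4 1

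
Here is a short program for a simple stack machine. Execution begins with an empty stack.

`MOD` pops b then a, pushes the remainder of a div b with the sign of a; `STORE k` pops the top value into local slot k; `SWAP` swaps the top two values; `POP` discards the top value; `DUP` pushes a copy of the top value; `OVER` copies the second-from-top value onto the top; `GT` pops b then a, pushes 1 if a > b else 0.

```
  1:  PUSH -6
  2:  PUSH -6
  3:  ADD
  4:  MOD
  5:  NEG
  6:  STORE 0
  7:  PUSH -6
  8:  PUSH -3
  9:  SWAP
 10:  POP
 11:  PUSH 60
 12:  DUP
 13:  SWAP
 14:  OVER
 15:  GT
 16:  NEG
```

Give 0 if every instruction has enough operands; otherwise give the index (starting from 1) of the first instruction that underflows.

PUSH -6 : [-6]
PUSH -6 : [-6, -6]
ADD     : [-12]
MOD  — needs 2 operands, stack has 1 → underflow

4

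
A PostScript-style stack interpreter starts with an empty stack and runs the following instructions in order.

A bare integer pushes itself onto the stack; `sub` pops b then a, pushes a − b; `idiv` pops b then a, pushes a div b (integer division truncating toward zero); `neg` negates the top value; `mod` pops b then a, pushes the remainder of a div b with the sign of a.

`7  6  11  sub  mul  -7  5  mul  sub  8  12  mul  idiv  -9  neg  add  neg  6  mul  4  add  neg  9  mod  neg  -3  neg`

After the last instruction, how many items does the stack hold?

7    : 7
6    : 7 6
11   : 7 6 11
sub  : 7 -5
mul  : -35
-7   : -35 -7
5    : -35 -7 5
mul  : -35 -35
sub  : 0
8    : 0 8
12   : 0 8 12
mul  : 0 96
idiv : 0
-9   : 0 -9
neg  : 0 9
add  : 9
neg  : -9
6    : -9 6
mul  : -54
4    : -54 4
add  : -50
neg  : 50
9    : 50 9
mod  : 5
neg  : -5
-3   : -5 -3
neg  : -5 3

2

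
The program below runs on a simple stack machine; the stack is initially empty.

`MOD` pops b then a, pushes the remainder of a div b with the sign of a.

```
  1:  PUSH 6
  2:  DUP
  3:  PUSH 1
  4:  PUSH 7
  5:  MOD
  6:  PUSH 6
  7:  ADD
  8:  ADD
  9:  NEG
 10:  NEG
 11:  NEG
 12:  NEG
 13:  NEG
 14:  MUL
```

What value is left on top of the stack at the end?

-78

PUSH 6 -> 6
DUP    -> 6 6
PUSH 1 -> 6 6 1
PUSH 7 -> 6 6 1 7
MOD    -> 6 6 1
PUSH 6 -> 6 6 1 6
ADD    -> 6 6 7
ADD    -> 6 13
NEG    -> 6 -13
NEG    -> 6 13
NEG    -> 6 -13
NEG    -> 6 13
NEG    -> 6 -13
MUL    -> -78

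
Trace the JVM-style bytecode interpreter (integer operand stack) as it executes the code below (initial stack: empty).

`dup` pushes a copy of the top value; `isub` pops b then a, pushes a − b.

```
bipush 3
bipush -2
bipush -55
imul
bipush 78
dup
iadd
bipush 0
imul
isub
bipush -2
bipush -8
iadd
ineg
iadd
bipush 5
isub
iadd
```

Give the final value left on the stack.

118

bipush 3   : [3]
bipush -2  : [3, -2]
bipush -55 : [3, -2, -55]
imul       : [3, 110]
bipush 78  : [3, 110, 78]
dup        : [3, 110, 78, 78]
iadd       : [3, 110, 156]
bipush 0   : [3, 110, 156, 0]
imul       : [3, 110, 0]
isub       : [3, 110]
bipush -2  : [3, 110, -2]
bipush -8  : [3, 110, -2, -8]
iadd       : [3, 110, -10]
ineg       : [3, 110, 10]
iadd       : [3, 120]
bipush 5   : [3, 120, 5]
isub       : [3, 115]
iadd       : [118]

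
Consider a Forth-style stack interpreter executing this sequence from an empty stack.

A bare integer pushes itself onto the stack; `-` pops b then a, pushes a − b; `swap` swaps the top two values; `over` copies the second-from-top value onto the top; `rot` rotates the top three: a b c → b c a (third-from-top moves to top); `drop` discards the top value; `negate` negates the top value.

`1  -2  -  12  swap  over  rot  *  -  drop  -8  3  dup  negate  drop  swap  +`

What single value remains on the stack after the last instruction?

1      : [1]
-2     : [1, -2]
-      : [3]
12     : [3, 12]
swap   : [12, 3]
over   : [12, 3, 12]
rot    : [3, 12, 12]
*      : [3, 144]
-      : [-141]
drop   : []
-8     : [-8]
3      : [-8, 3]
dup    : [-8, 3, 3]
negate : [-8, 3, -3]
drop   : [-8, 3]
swap   : [3, -8]
+      : [-5]

-5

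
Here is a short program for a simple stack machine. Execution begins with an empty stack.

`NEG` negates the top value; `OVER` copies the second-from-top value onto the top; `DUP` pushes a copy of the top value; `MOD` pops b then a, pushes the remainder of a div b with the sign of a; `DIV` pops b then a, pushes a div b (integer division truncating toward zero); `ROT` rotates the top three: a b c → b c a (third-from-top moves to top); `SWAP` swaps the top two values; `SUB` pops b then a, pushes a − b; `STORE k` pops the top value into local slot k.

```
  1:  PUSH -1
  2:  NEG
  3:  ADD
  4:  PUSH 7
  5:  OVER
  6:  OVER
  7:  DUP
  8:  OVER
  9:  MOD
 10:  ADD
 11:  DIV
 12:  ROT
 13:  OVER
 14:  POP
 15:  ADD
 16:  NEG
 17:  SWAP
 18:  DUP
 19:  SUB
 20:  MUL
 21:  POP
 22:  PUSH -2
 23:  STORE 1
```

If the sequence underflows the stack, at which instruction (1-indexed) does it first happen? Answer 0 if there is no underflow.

PUSH -1 -> -1
NEG     -> 1
ADD  — needs 2 operands, stack has 1 → underflow

3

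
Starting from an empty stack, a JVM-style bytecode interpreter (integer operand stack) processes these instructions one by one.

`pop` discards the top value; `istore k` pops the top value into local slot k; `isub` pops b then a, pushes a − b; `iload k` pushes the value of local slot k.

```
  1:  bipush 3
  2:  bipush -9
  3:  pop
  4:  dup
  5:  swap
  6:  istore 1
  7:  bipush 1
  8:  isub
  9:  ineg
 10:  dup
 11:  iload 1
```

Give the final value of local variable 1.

bipush 3  -> [3]
bipush -9 -> [3, -9]
pop       -> [3]
dup       -> [3, 3]
swap      -> [3, 3]
istore 1  -> [3]
bipush 1  -> [3, 1]
isub      -> [2]
ineg      -> [-2]
dup       -> [-2, -2]
iload 1   -> [-2, -2, 3]

3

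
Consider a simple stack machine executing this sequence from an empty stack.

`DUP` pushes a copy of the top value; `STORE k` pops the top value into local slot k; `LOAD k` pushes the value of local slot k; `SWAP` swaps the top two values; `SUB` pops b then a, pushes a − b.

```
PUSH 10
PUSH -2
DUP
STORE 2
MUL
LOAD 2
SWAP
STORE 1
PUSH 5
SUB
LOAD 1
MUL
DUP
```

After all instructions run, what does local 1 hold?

PUSH 10 : 10
PUSH -2 : 10 -2
DUP     : 10 -2 -2
STORE 2 : 10 -2
MUL     : -20
LOAD 2  : -20 -2
SWAP    : -2 -20
STORE 1 : -2
PUSH 5  : -2 5
SUB     : -7
LOAD 1  : -7 -20
MUL     : 140
DUP     : 140 140

-20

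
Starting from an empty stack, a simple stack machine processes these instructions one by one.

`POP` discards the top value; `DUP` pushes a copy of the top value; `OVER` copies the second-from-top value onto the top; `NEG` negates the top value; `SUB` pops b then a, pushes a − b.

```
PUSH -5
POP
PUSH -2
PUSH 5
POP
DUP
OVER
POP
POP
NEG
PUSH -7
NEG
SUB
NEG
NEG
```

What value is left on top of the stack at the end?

-5

PUSH -5 → -5
POP     → (empty)
PUSH -2 → -2
PUSH 5  → -2 5
POP     → -2
DUP     → -2 -2
OVER    → -2 -2 -2
POP     → -2 -2
POP     → -2
NEG     → 2
PUSH -7 → 2 -7
NEG     → 2 7
SUB     → -5
NEG     → 5
NEG     → -5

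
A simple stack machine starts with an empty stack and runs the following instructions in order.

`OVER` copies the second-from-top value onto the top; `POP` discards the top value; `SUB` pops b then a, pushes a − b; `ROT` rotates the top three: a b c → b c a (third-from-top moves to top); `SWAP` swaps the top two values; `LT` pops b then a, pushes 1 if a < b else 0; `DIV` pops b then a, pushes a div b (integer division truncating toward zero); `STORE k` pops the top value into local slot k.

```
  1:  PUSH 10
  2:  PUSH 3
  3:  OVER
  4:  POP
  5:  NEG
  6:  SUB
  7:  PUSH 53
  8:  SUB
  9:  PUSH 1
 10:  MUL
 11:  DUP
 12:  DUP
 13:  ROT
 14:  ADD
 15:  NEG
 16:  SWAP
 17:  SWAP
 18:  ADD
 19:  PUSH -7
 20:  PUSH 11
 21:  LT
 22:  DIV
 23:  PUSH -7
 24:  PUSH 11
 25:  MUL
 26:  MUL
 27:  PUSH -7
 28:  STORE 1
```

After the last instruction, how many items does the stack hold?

PUSH 10 -> 10
PUSH 3  -> 10 3
OVER    -> 10 3 10
POP     -> 10 3
NEG     -> 10 -3
SUB     -> 13
PUSH 53 -> 13 53
SUB     -> -40
PUSH 1  -> -40 1
MUL     -> -40
DUP     -> -40 -40
DUP     -> -40 -40 -40
ROT     -> -40 -40 -40
ADD     -> -40 -80
NEG     -> -40 80
SWAP    -> 80 -40
SWAP    -> -40 80
ADD     -> 40
PUSH -7 -> 40 -7
PUSH 11 -> 40 -7 11
LT      -> 40 1
DIV     -> 40
PUSH -7 -> 40 -7
PUSH 11 -> 40 -7 11
MUL     -> 40 -77
MUL     -> -3080
PUSH -7 -> -3080 -7
STORE 1 -> -3080

1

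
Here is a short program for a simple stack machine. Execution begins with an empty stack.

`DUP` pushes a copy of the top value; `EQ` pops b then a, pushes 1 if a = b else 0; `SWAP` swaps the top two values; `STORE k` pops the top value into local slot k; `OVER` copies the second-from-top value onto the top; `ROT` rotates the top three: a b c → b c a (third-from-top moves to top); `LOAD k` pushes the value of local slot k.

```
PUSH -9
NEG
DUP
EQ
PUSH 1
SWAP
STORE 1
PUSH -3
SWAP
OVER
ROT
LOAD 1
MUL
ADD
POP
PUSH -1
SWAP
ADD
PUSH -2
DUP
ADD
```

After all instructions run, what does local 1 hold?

PUSH -9 : -9
NEG     : 9
DUP     : 9 9
EQ      : 1
PUSH 1  : 1 1
SWAP    : 1 1
STORE 1 : 1
PUSH -3 : 1 -3
SWAP    : -3 1
OVER    : -3 1 -3
ROT     : 1 -3 -3
LOAD 1  : 1 -3 -3 1
MUL     : 1 -3 -3
ADD     : 1 -6
POP     : 1
PUSH -1 : 1 -1
SWAP    : -1 1
ADD     : 0
PUSH -2 : 0 -2
DUP     : 0 -2 -2
ADD     : 0 -4

1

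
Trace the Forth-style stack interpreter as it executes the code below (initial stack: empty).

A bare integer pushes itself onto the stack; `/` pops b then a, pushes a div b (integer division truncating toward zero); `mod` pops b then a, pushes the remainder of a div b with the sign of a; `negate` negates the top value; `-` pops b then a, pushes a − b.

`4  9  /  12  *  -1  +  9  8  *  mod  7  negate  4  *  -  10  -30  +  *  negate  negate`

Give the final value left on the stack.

-540

4       4
9       4 9
/       0
12      0 12
*       0
-1      0 -1
+       -1
9       -1 9
8       -1 9 8
*       -1 72
mod     -1
7       -1 7
negate  -1 -7
4       -1 -7 4
*       -1 -28
-       27
10      27 10
-30     27 10 -30
+       27 -20
*       -540
negate  540
negate  -540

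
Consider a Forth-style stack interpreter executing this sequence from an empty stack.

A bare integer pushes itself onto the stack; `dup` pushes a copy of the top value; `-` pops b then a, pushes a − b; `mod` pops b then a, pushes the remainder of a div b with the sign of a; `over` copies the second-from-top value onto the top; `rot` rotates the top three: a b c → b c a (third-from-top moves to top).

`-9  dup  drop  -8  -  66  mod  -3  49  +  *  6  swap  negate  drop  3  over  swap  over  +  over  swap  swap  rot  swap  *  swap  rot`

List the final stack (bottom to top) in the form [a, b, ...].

[36, 9, 6]

-9     : [-9]
dup    : [-9, -9]
drop   : [-9]
-8     : [-9, -8]
-      : [-1]
66     : [-1, 66]
mod    : [-1]
-3     : [-1, -3]
49     : [-1, -3, 49]
+      : [-1, 46]
*      : [-46]
6      : [-46, 6]
swap   : [6, -46]
negate : [6, 46]
drop   : [6]
3      : [6, 3]
over   : [6, 3, 6]
swap   : [6, 6, 3]
over   : [6, 6, 3, 6]
+      : [6, 6, 9]
over   : [6, 6, 9, 6]
swap   : [6, 6, 6, 9]
swap   : [6, 6, 9, 6]
rot    : [6, 9, 6, 6]
swap   : [6, 9, 6, 6]
*      : [6, 9, 36]
swap   : [6, 36, 9]
rot    : [36, 9, 6]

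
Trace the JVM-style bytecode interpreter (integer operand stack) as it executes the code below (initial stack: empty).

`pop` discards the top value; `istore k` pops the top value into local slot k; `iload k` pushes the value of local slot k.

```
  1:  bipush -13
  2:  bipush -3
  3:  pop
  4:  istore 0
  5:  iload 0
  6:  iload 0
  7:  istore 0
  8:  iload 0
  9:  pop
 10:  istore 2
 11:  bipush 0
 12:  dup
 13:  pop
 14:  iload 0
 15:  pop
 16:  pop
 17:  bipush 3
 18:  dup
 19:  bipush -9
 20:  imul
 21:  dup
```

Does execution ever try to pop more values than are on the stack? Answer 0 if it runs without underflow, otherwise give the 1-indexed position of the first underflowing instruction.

0

bipush -13 : -13
bipush -3  : -13 -3
pop        : -13
istore 0   : (empty)
iload 0    : -13
iload 0    : -13 -13
istore 0   : -13
iload 0    : -13 -13
pop        : -13
istore 2   : (empty)
bipush 0   : 0
dup        : 0 0
pop        : 0
iload 0    : 0 -13
pop        : 0
pop        : (empty)
bipush 3   : 3
dup        : 3 3
bipush -9  : 3 3 -9
imul       : 3 -27
dup        : 3 -27 -27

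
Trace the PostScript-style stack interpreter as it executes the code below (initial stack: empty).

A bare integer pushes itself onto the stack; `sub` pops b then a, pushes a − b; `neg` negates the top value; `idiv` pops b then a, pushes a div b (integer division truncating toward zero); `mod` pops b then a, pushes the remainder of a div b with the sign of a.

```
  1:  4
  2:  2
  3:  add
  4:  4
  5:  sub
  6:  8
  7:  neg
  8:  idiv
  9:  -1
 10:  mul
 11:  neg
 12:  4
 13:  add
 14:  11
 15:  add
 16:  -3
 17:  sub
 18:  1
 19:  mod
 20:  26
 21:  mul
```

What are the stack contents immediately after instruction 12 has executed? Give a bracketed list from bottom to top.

4    -> 4
2    -> 4 2
add  -> 6
4    -> 6 4
sub  -> 2
8    -> 2 8
neg  -> 2 -8
idiv -> 0
-1   -> 0 -1
mul  -> 0
neg  -> 0
4    -> 0 4

[0, 4]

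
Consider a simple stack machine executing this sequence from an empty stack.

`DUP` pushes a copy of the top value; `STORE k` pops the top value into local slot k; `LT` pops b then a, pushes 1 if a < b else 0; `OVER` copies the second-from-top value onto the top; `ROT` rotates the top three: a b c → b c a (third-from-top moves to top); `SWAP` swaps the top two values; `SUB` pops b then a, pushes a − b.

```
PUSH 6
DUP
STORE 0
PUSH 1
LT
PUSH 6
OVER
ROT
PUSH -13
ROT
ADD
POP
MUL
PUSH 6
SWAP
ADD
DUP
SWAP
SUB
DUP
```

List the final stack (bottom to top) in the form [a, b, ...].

PUSH 6   -> [6]
DUP      -> [6, 6]
STORE 0  -> [6]
PUSH 1   -> [6, 1]
LT       -> [0]
PUSH 6   -> [0, 6]
OVER     -> [0, 6, 0]
ROT      -> [6, 0, 0]
PUSH -13 -> [6, 0, 0, -13]
ROT      -> [6, 0, -13, 0]
ADD      -> [6, 0, -13]
POP      -> [6, 0]
MUL      -> [0]
PUSH 6   -> [0, 6]
SWAP     -> [6, 0]
ADD      -> [6]
DUP      -> [6, 6]
SWAP     -> [6, 6]
SUB      -> [0]
DUP      -> [0, 0]

[0, 0]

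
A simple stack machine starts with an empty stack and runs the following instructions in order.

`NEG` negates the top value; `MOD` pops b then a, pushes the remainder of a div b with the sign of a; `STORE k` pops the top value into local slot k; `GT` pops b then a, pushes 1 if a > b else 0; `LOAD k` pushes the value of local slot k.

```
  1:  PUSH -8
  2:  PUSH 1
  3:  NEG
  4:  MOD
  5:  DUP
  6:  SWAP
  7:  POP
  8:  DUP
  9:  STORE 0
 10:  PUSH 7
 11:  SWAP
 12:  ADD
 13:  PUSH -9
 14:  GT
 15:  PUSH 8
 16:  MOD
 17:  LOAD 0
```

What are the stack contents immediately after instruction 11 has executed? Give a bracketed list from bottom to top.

PUSH -8  -8
PUSH 1   -8 1
NEG      -8 -1
MOD      0
DUP      0 0
SWAP     0 0
POP      0
DUP      0 0
STORE 0  0
PUSH 7   0 7
SWAP     7 0

[7, 0]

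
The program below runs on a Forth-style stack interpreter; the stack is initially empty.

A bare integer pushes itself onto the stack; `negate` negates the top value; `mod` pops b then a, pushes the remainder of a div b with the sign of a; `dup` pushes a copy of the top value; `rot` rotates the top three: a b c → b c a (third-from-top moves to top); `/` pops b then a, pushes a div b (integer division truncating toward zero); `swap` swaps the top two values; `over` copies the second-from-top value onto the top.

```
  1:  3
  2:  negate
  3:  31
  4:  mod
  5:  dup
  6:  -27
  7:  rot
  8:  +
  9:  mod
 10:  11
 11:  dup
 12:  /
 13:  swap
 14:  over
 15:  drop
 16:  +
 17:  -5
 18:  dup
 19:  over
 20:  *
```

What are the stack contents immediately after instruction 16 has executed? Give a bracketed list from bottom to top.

[-2]

3       [3]
negate  [-3]
31      [-3, 31]
mod     [-3]
dup     [-3, -3]
-27     [-3, -3, -27]
rot     [-3, -27, -3]
+       [-3, -30]
mod     [-3]
11      [-3, 11]
dup     [-3, 11, 11]
/       [-3, 1]
swap    [1, -3]
over    [1, -3, 1]
drop    [1, -3]
+       [-2]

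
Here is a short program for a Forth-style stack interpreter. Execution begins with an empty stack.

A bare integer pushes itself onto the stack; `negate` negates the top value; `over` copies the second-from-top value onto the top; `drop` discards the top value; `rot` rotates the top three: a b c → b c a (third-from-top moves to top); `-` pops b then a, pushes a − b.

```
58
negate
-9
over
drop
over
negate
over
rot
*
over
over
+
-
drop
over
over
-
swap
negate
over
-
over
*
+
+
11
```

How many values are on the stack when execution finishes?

2

58     → 58
negate → -58
-9     → -58 -9
over   → -58 -9 -58
drop   → -58 -9
over   → -58 -9 -58
negate → -58 -9 58
over   → -58 -9 58 -9
rot    → -58 58 -9 -9
*      → -58 58 81
over   → -58 58 81 58
over   → -58 58 81 58 81
+      → -58 58 81 139
-      → -58 58 -58
drop   → -58 58
over   → -58 58 -58
over   → -58 58 -58 58
-      → -58 58 -116
swap   → -58 -116 58
negate → -58 -116 -58
over   → -58 -116 -58 -116
-      → -58 -116 58
over   → -58 -116 58 -116
*      → -58 -116 -6728
+      → -58 -6844
+      → -6902
11     → -6902 11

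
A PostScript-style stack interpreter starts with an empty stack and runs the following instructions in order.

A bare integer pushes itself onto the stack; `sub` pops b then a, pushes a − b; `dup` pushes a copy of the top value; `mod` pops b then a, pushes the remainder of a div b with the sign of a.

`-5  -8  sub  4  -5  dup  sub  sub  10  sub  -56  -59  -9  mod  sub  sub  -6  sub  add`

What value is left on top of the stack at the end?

-5  → [-5]
-8  → [-5, -8]
sub → [3]
4   → [3, 4]
-5  → [3, 4, -5]
dup → [3, 4, -5, -5]
sub → [3, 4, 0]
sub → [3, 4]
10  → [3, 4, 10]
sub → [3, -6]
-56 → [3, -6, -56]
-59 → [3, -6, -56, -59]
-9  → [3, -6, -56, -59, -9]
mod → [3, -6, -56, -5]
sub → [3, -6, -51]
sub → [3, 45]
-6  → [3, 45, -6]
sub → [3, 51]
add → [54]

54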